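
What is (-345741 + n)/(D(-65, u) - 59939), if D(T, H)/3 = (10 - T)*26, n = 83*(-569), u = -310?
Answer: 392968/54089 ≈ 7.2652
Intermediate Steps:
n = -47227
D(T, H) = 780 - 78*T (D(T, H) = 3*((10 - T)*26) = 3*(260 - 26*T) = 780 - 78*T)
(-345741 + n)/(D(-65, u) - 59939) = (-345741 - 47227)/((780 - 78*(-65)) - 59939) = -392968/((780 + 5070) - 59939) = -392968/(5850 - 59939) = -392968/(-54089) = -392968*(-1/54089) = 392968/54089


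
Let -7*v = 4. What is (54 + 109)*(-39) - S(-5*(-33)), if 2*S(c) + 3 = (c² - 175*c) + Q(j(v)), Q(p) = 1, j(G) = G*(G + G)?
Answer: -5531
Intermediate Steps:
v = -4/7 (v = -⅐*4 = -4/7 ≈ -0.57143)
j(G) = 2*G² (j(G) = G*(2*G) = 2*G²)
S(c) = -1 + c²/2 - 175*c/2 (S(c) = -3/2 + ((c² - 175*c) + 1)/2 = -3/2 + (1 + c² - 175*c)/2 = -3/2 + (½ + c²/2 - 175*c/2) = -1 + c²/2 - 175*c/2)
(54 + 109)*(-39) - S(-5*(-33)) = (54 + 109)*(-39) - (-1 + (-5*(-33))²/2 - (-875)*(-33)/2) = 163*(-39) - (-1 + (½)*165² - 175/2*165) = -6357 - (-1 + (½)*27225 - 28875/2) = -6357 - (-1 + 27225/2 - 28875/2) = -6357 - 1*(-826) = -6357 + 826 = -5531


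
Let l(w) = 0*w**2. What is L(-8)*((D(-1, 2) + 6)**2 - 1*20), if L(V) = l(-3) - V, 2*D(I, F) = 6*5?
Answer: 3368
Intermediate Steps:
D(I, F) = 15 (D(I, F) = (6*5)/2 = (1/2)*30 = 15)
l(w) = 0
L(V) = -V (L(V) = 0 - V = -V)
L(-8)*((D(-1, 2) + 6)**2 - 1*20) = (-1*(-8))*((15 + 6)**2 - 1*20) = 8*(21**2 - 20) = 8*(441 - 20) = 8*421 = 3368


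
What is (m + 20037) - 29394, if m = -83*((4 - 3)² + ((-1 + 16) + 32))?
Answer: -13341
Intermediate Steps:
m = -3984 (m = -83*(1² + (15 + 32)) = -83*(1 + 47) = -83*48 = -3984)
(m + 20037) - 29394 = (-3984 + 20037) - 29394 = 16053 - 29394 = -13341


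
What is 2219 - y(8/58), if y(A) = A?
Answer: 64347/29 ≈ 2218.9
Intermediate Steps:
2219 - y(8/58) = 2219 - 8/58 = 2219 - 1*4/29 = 2219 - 4/29 = 64347/29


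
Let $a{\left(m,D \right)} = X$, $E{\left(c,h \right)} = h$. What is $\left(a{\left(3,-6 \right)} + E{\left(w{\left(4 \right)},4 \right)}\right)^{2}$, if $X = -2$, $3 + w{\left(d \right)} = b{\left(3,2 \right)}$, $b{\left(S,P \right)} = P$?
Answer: $4$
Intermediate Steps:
$w{\left(d \right)} = -1$ ($w{\left(d \right)} = -3 + 2 = -1$)
$a{\left(m,D \right)} = -2$
$\left(a{\left(3,-6 \right)} + E{\left(w{\left(4 \right)},4 \right)}\right)^{2} = \left(-2 + 4\right)^{2} = 2^{2} = 4$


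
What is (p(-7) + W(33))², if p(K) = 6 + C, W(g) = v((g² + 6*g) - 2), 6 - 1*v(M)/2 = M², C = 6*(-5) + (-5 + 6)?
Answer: 10906248656521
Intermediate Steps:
C = -29 (C = -30 + 1 = -29)
v(M) = 12 - 2*M²
W(g) = 12 - 2*(-2 + g² + 6*g)² (W(g) = 12 - 2*((g² + 6*g) - 2)² = 12 - 2*(-2 + g² + 6*g)²)
p(K) = -23 (p(K) = 6 - 29 = -23)
(p(-7) + W(33))² = (-23 + (12 - 2*(-2 + 33² + 6*33)²))² = (-23 + (12 - 2*(-2 + 1089 + 198)²))² = (-23 + (12 - 2*1285²))² = (-23 + (12 - 2*1651225))² = (-23 + (12 - 3302450))² = (-23 - 3302438)² = (-3302461)² = 10906248656521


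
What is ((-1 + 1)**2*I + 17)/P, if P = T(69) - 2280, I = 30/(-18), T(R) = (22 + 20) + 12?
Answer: -17/2226 ≈ -0.0076370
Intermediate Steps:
T(R) = 54 (T(R) = 42 + 12 = 54)
I = -5/3 (I = 30*(-1/18) = -5/3 ≈ -1.6667)
P = -2226 (P = 54 - 2280 = -2226)
((-1 + 1)**2*I + 17)/P = ((-1 + 1)**2*(-5/3) + 17)/(-2226) = (0**2*(-5/3) + 17)*(-1/2226) = (0*(-5/3) + 17)*(-1/2226) = (0 + 17)*(-1/2226) = 17*(-1/2226) = -17/2226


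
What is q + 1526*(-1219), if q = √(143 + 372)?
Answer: -1860194 + √515 ≈ -1.8602e+6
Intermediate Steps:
q = √515 ≈ 22.694
q + 1526*(-1219) = √515 + 1526*(-1219) = √515 - 1860194 = -1860194 + √515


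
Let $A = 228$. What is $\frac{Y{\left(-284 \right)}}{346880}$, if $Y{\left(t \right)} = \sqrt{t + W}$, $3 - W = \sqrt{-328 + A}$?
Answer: $\frac{\sqrt{-281 - 10 i}}{346880} \approx 8.5974 \cdot 10^{-7} - 4.8333 \cdot 10^{-5} i$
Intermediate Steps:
$W = 3 - 10 i$ ($W = 3 - \sqrt{-328 + 228} = 3 - \sqrt{-100} = 3 - 10 i \approx 3.0 - 10.0 i$)
$Y{\left(t \right)} = \sqrt{3 + t - 10 i}$ ($Y{\left(t \right)} = \sqrt{t + \left(3 - 10 i\right)} = \sqrt{3 + t - 10 i}$)
$\frac{Y{\left(-284 \right)}}{346880} = \frac{\sqrt{3 - 284 - 10 i}}{346880} = \sqrt{-281 - 10 i} \frac{1}{346880} = \frac{\sqrt{-281 - 10 i}}{346880}$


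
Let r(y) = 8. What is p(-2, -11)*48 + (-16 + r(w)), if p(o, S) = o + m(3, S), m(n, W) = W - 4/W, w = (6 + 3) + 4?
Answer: -6760/11 ≈ -614.54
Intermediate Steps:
w = 13 (w = 9 + 4 = 13)
p(o, S) = S + o - 4/S (p(o, S) = o + (S - 4/S) = S + o - 4/S)
p(-2, -11)*48 + (-16 + r(w)) = (-11 - 2 - 4/(-11))*48 + (-16 + 8) = (-11 - 2 - 4*(-1/11))*48 - 8 = (-11 - 2 + 4/11)*48 - 8 = -139/11*48 - 8 = -6672/11 - 8 = -6760/11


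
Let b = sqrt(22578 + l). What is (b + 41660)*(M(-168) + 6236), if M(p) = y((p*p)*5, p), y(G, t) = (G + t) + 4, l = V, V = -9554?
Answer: 6132018720 + 588768*sqrt(814) ≈ 6.1488e+9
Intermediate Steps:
l = -9554
b = 4*sqrt(814) (b = sqrt(22578 - 9554) = sqrt(13024) = 4*sqrt(814) ≈ 114.12)
y(G, t) = 4 + G + t
M(p) = 4 + p + 5*p**2 (M(p) = 4 + (p*p)*5 + p = 4 + p**2*5 + p = 4 + 5*p**2 + p = 4 + p + 5*p**2)
(b + 41660)*(M(-168) + 6236) = (4*sqrt(814) + 41660)*((4 - 168 + 5*(-168)**2) + 6236) = (41660 + 4*sqrt(814))*((4 - 168 + 5*28224) + 6236) = (41660 + 4*sqrt(814))*((4 - 168 + 141120) + 6236) = (41660 + 4*sqrt(814))*(140956 + 6236) = (41660 + 4*sqrt(814))*147192 = 6132018720 + 588768*sqrt(814)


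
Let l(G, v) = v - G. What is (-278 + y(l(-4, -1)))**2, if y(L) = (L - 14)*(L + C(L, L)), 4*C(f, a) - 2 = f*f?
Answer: 1863225/16 ≈ 1.1645e+5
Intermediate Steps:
C(f, a) = 1/2 + f**2/4 (C(f, a) = 1/2 + (f*f)/4 = 1/2 + f**2/4)
y(L) = (-14 + L)*(1/2 + L + L**2/4) (y(L) = (L - 14)*(L + (1/2 + L**2/4)) = (-14 + L)*(1/2 + L + L**2/4))
(-278 + y(l(-4, -1)))**2 = (-278 + (-7 - 27*(-1 - 1*(-4))/2 - 5*(-1 - 1*(-4))**2/2 + (-1 - 1*(-4))**3/4))**2 = (-278 + (-7 - 27*(-1 + 4)/2 - 5*(-1 + 4)**2/2 + (-1 + 4)**3/4))**2 = (-278 + (-7 - 27/2*3 - 5/2*3**2 + (1/4)*3**3))**2 = (-278 + (-7 - 81/2 - 5/2*9 + (1/4)*27))**2 = (-278 + (-7 - 81/2 - 45/2 + 27/4))**2 = (-278 - 253/4)**2 = (-1365/4)**2 = 1863225/16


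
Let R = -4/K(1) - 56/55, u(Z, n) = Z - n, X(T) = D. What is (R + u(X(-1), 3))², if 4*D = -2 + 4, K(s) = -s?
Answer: 2809/12100 ≈ 0.23215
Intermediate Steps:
D = ½ (D = (-2 + 4)/4 = (¼)*2 = ½ ≈ 0.50000)
X(T) = ½
R = 164/55 (R = -4/((-1*1)) - 56/55 = -4/(-1) - 56*1/55 = -4*(-1) - 56/55 = 4 - 56/55 = 164/55 ≈ 2.9818)
(R + u(X(-1), 3))² = (164/55 + (½ - 1*3))² = (164/55 + (½ - 3))² = (164/55 - 5/2)² = (53/110)² = 2809/12100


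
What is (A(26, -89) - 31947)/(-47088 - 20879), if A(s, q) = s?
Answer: 31921/67967 ≈ 0.46965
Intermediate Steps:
(A(26, -89) - 31947)/(-47088 - 20879) = (26 - 31947)/(-47088 - 20879) = -31921/(-67967) = -31921*(-1/67967) = 31921/67967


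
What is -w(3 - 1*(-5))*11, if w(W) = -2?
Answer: 22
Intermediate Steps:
-w(3 - 1*(-5))*11 = -1*(-2)*11 = 2*11 = 22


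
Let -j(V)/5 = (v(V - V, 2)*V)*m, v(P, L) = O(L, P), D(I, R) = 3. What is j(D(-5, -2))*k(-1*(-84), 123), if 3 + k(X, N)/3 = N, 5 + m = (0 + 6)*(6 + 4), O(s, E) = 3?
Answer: -891000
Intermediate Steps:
v(P, L) = 3
m = 55 (m = -5 + (0 + 6)*(6 + 4) = -5 + 6*10 = -5 + 60 = 55)
k(X, N) = -9 + 3*N
j(V) = -825*V (j(V) = -5*3*V*55 = -825*V)
j(D(-5, -2))*k(-1*(-84), 123) = (-825*3)*(-9 + 3*123) = -2475*(-9 + 369) = -2475*360 = -891000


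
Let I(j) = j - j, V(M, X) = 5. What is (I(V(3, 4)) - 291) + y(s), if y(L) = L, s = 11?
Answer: -280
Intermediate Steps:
I(j) = 0
(I(V(3, 4)) - 291) + y(s) = (0 - 291) + 11 = -291 + 11 = -280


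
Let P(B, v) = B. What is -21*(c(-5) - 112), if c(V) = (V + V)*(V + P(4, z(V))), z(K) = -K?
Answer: 2142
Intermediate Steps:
c(V) = 2*V*(4 + V) (c(V) = (V + V)*(V + 4) = (2*V)*(4 + V) = 2*V*(4 + V))
-21*(c(-5) - 112) = -21*(2*(-5)*(4 - 5) - 112) = -21*(2*(-5)*(-1) - 112) = -21*(10 - 112) = -21*(-102) = 2142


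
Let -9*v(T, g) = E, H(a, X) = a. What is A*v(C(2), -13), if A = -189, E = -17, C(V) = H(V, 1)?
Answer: -357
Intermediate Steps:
C(V) = V
v(T, g) = 17/9 (v(T, g) = -⅑*(-17) = 17/9)
A*v(C(2), -13) = -189*17/9 = -357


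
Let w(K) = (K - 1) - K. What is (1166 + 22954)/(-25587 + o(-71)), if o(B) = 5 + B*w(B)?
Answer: -24120/25511 ≈ -0.94547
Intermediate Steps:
w(K) = -1 (w(K) = (-1 + K) - K = -1)
o(B) = 5 - B (o(B) = 5 + B*(-1) = 5 - B)
(1166 + 22954)/(-25587 + o(-71)) = (1166 + 22954)/(-25587 + (5 - 1*(-71))) = 24120/(-25587 + (5 + 71)) = 24120/(-25587 + 76) = 24120/(-25511) = 24120*(-1/25511) = -24120/25511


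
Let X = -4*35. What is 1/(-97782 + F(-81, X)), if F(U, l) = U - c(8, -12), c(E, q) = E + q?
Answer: -1/97859 ≈ -1.0219e-5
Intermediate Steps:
X = -140
F(U, l) = 4 + U (F(U, l) = U - (8 - 12) = U - 1*(-4) = U + 4 = 4 + U)
1/(-97782 + F(-81, X)) = 1/(-97782 + (4 - 81)) = 1/(-97782 - 77) = 1/(-97859) = -1/97859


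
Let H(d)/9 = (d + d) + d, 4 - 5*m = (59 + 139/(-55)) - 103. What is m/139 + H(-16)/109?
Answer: -16210289/4166525 ≈ -3.8906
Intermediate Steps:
m = 2779/275 (m = 4/5 - ((59 + 139/(-55)) - 103)/5 = 4/5 - ((59 + 139*(-1/55)) - 103)/5 = 4/5 - ((59 - 139/55) - 103)/5 = 4/5 - (3106/55 - 103)/5 = 4/5 - 1/5*(-2559/55) = 4/5 + 2559/275 = 2779/275 ≈ 10.105)
H(d) = 27*d (H(d) = 9*((d + d) + d) = 9*(2*d + d) = 9*(3*d) = 27*d)
m/139 + H(-16)/109 = (2779/275)/139 + (27*(-16))/109 = (2779/275)*(1/139) - 432*1/109 = 2779/38225 - 432/109 = -16210289/4166525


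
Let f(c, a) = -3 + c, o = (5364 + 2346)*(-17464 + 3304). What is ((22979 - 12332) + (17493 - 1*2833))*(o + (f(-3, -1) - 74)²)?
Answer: -2762694330400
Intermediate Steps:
o = -109173600 (o = 7710*(-14160) = -109173600)
((22979 - 12332) + (17493 - 1*2833))*(o + (f(-3, -1) - 74)²) = ((22979 - 12332) + (17493 - 1*2833))*(-109173600 + ((-3 - 3) - 74)²) = (10647 + (17493 - 2833))*(-109173600 + (-6 - 74)²) = (10647 + 14660)*(-109173600 + (-80)²) = 25307*(-109173600 + 6400) = 25307*(-109167200) = -2762694330400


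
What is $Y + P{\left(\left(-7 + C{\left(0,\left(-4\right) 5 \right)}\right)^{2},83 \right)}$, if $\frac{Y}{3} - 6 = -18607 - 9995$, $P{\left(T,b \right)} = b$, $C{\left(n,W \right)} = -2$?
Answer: $-85705$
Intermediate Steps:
$Y = -85788$ ($Y = 18 + 3 \left(-18607 - 9995\right) = 18 + 3 \left(-28602\right) = 18 - 85806 = -85788$)
$Y + P{\left(\left(-7 + C{\left(0,\left(-4\right) 5 \right)}\right)^{2},83 \right)} = -85788 + 83 = -85705$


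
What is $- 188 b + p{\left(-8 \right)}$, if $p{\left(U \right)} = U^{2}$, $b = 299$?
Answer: $-56148$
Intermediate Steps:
$- 188 b + p{\left(-8 \right)} = \left(-188\right) 299 + \left(-8\right)^{2} = -56212 + 64 = -56148$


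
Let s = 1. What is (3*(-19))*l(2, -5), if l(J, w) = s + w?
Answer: 228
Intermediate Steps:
l(J, w) = 1 + w
(3*(-19))*l(2, -5) = (3*(-19))*(1 - 5) = -57*(-4) = 228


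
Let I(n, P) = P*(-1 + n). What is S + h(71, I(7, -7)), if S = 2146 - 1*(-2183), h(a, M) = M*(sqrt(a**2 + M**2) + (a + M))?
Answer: 3111 - 42*sqrt(6805) ≈ -353.68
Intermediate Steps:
h(a, M) = M*(M + a + sqrt(M**2 + a**2)) (h(a, M) = M*(sqrt(M**2 + a**2) + (M + a)) = M*(M + a + sqrt(M**2 + a**2)))
S = 4329 (S = 2146 + 2183 = 4329)
S + h(71, I(7, -7)) = 4329 + (-7*(-1 + 7))*(-7*(-1 + 7) + 71 + sqrt((-7*(-1 + 7))**2 + 71**2)) = 4329 + (-7*6)*(-7*6 + 71 + sqrt((-7*6)**2 + 5041)) = 4329 - 42*(-42 + 71 + sqrt((-42)**2 + 5041)) = 4329 - 42*(-42 + 71 + sqrt(1764 + 5041)) = 4329 - 42*(-42 + 71 + sqrt(6805)) = 4329 - 42*(29 + sqrt(6805)) = 4329 + (-1218 - 42*sqrt(6805)) = 3111 - 42*sqrt(6805)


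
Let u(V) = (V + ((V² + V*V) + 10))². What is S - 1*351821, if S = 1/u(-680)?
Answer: -300460853518814899/854016256900 ≈ -3.5182e+5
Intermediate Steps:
u(V) = (10 + V + 2*V²)² (u(V) = (V + ((V² + V²) + 10))² = (V + (2*V² + 10))² = (V + (10 + 2*V²))² = (10 + V + 2*V²)²)
S = 1/854016256900 (S = 1/((10 - 680 + 2*(-680)²)²) = 1/((10 - 680 + 2*462400)²) = 1/((10 - 680 + 924800)²) = 1/(924130²) = 1/854016256900 ≈ 1.1709e-12)
S - 1*351821 = 1/854016256900 - 1*351821 = 1/854016256900 - 351821 = -300460853518814899/854016256900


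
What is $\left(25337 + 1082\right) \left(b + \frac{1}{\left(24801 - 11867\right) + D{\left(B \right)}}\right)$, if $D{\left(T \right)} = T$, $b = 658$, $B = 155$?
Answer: $\frac{227535301897}{13089} \approx 1.7384 \cdot 10^{7}$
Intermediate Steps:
$\left(25337 + 1082\right) \left(b + \frac{1}{\left(24801 - 11867\right) + D{\left(B \right)}}\right) = \left(25337 + 1082\right) \left(658 + \frac{1}{\left(24801 - 11867\right) + 155}\right) = 26419 \left(658 + \frac{1}{12934 + 155}\right) = 26419 \left(658 + \frac{1}{13089}\right) = 26419 \cdot \frac{8612563}{13089} = \frac{227535301897}{13089}$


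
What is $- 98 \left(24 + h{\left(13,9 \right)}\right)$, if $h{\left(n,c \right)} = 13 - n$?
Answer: $-2352$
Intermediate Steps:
$- 98 \left(24 + h{\left(13,9 \right)}\right) = - 98 \left(24 + \left(13 - 13\right)\right) = - 98 \left(24 + 0\right) = \left(-98\right) 24 = -2352$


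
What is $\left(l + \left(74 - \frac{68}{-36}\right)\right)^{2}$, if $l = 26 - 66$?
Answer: $\frac{104329}{81} \approx 1288.0$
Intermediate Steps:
$l = -40$ ($l = 26 - 66 = -40$)
$\left(l + \left(74 - \frac{68}{-36}\right)\right)^{2} = \left(-40 + \left(74 - \frac{68}{-36}\right)\right)^{2} = \left(-40 + \left(74 - 68 \left(- \frac{1}{36}\right)\right)\right)^{2} = \left(-40 + \left(74 - - \frac{17}{9}\right)\right)^{2} = \left(-40 + \left(74 + \frac{17}{9}\right)\right)^{2} = \left(-40 + \frac{683}{9}\right)^{2} = \left(\frac{323}{9}\right)^{2} = \frac{104329}{81}$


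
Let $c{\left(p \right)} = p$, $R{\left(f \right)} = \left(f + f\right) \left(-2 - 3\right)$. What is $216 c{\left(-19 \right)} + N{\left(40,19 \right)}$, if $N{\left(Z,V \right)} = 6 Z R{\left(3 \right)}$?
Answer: $-11304$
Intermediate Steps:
$R{\left(f \right)} = - 10 f$ ($R{\left(f \right)} = 2 f \left(-5\right) = - 10 f$)
$N{\left(Z,V \right)} = - 180 Z$ ($N{\left(Z,V \right)} = 6 Z \left(\left(-10\right) 3\right) = 6 Z \left(-30\right) = - 180 Z$)
$216 c{\left(-19 \right)} + N{\left(40,19 \right)} = 216 \left(-19\right) - 7200 = -4104 - 7200 = -11304$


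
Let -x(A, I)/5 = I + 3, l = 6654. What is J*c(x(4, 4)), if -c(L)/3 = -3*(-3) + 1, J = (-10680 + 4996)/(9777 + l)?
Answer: 56840/5477 ≈ 10.378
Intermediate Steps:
x(A, I) = -15 - 5*I (x(A, I) = -5*(I + 3) = -5*(3 + I) = -15 - 5*I)
J = -5684/16431 (J = (-10680 + 4996)/(9777 + 6654) = -5684/16431 ≈ -0.34593)
c(L) = -30 (c(L) = -3*(-3*(-3) + 1) = -3*(9 + 1) = -3*10 = -30)
J*c(x(4, 4)) = -5684/16431*(-30) = 56840/5477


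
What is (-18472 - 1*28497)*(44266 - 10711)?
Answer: -1576044795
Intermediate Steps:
(-18472 - 1*28497)*(44266 - 10711) = (-18472 - 28497)*33555 = -46969*33555 = -1576044795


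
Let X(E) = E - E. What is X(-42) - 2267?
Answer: -2267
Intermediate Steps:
X(E) = 0
X(-42) - 2267 = 0 - 2267 = -2267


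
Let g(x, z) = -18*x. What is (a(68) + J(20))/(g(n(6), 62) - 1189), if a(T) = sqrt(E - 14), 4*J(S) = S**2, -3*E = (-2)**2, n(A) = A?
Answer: -100/1297 - I*sqrt(138)/3891 ≈ -0.077101 - 0.0030191*I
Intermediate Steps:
E = -4/3 (E = -1/3*(-2)**2 = -1/3*4 = -4/3 ≈ -1.3333)
J(S) = S**2/4
a(T) = I*sqrt(138)/3 (a(T) = sqrt(-4/3 - 14) = sqrt(-46/3) = I*sqrt(138)/3)
(a(68) + J(20))/(g(n(6), 62) - 1189) = (I*sqrt(138)/3 + (1/4)*20**2)/(-18*6 - 1189) = (I*sqrt(138)/3 + (1/4)*400)/(-108 - 1189) = (I*sqrt(138)/3 + 100)/(-1297) = (100 + I*sqrt(138)/3)*(-1/1297) = -100/1297 - I*sqrt(138)/3891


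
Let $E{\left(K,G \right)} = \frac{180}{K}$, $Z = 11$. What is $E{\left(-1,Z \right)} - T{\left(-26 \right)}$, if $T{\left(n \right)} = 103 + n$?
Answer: $-257$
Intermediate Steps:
$E{\left(-1,Z \right)} - T{\left(-26 \right)} = \frac{180}{-1} - \left(103 - 26\right) = 180 \left(-1\right) - 77 = -180 - 77 = -257$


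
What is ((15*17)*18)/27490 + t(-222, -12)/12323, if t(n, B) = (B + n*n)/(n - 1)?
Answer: 1125896583/7554331721 ≈ 0.14904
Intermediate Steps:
t(n, B) = (B + n²)/(-1 + n)
((15*17)*18)/27490 + t(-222, -12)/12323 = ((15*17)*18)/27490 + ((-12 + (-222)²)/(-1 - 222))/12323 = (255*18)*(1/27490) + ((-12 + 49284)/(-223))*(1/12323) = 4590*(1/27490) - 1/223*49272*(1/12323) = 459/2749 - 49272/223*1/12323 = 459/2749 - 49272/2748029 = 1125896583/7554331721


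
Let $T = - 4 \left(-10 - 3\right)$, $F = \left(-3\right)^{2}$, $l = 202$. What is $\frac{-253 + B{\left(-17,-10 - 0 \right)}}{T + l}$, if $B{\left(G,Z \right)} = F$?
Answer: $- \frac{122}{127} \approx -0.96063$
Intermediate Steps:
$F = 9$
$B{\left(G,Z \right)} = 9$
$T = 52$ ($T = \left(-4\right) \left(-13\right) = 52$)
$\frac{-253 + B{\left(-17,-10 - 0 \right)}}{T + l} = \frac{-253 + 9}{52 + 202} = - \frac{244}{254} = \left(-244\right) \frac{1}{254} = - \frac{122}{127}$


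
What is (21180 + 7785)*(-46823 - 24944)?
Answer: -2078731155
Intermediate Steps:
(21180 + 7785)*(-46823 - 24944) = 28965*(-71767) = -2078731155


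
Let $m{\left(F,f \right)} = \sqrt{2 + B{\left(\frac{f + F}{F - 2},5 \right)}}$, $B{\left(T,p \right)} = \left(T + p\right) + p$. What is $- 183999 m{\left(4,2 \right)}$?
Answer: $- 183999 \sqrt{15} \approx -7.1263 \cdot 10^{5}$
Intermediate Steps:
$B{\left(T,p \right)} = T + 2 p$
$m{\left(F,f \right)} = \sqrt{12 + \frac{F + f}{-2 + F}}$ ($m{\left(F,f \right)} = \sqrt{2 + \left(\frac{f + F}{F - 2} + 2 \cdot 5\right)} = \sqrt{2 + \left(\frac{F + f}{-2 + F} + 10\right)} = \sqrt{2 + \left(10 + \frac{F + f}{-2 + F}\right)} = \sqrt{12 + \frac{F + f}{-2 + F}}$)
$- 183999 m{\left(4,2 \right)} = - 183999 \sqrt{\frac{-24 + 2 + 13 \cdot 4}{-2 + 4}} = - 183999 \sqrt{\frac{-24 + 2 + 52}{2}} = - 183999 \sqrt{\frac{1}{2} \cdot 30} = - 183999 \sqrt{15}$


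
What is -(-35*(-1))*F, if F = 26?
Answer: -910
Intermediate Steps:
-(-35*(-1))*F = -(-35*(-1))*26 = -35*26 = -1*910 = -910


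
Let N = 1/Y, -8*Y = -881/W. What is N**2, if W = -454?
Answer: 13191424/776161 ≈ 16.996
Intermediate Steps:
Y = -881/3632 (Y = -(-881)/(8*(-454)) = -(-881)*(-1)/(8*454) = -1/8*881/454 = -881/3632 ≈ -0.24257)
N = -3632/881 (N = 1/(-881/3632) = -3632/881 ≈ -4.1226)
N**2 = (-3632/881)**2 = 13191424/776161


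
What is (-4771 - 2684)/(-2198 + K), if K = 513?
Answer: 1491/337 ≈ 4.4243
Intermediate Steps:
(-4771 - 2684)/(-2198 + K) = (-4771 - 2684)/(-2198 + 513) = -7455/(-1685) = -7455*(-1/1685) = 1491/337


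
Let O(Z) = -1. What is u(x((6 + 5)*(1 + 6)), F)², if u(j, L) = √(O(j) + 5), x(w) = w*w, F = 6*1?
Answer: 4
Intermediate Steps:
F = 6
x(w) = w²
u(j, L) = 2 (u(j, L) = √(-1 + 5) = √4 = 2)
u(x((6 + 5)*(1 + 6)), F)² = 2² = 4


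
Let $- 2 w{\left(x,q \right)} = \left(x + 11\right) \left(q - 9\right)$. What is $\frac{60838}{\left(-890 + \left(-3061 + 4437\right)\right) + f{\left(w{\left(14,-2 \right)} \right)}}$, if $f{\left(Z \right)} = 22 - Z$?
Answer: $\frac{6404}{39} \approx 164.21$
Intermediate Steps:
$w{\left(x,q \right)} = - \frac{\left(-9 + q\right) \left(11 + x\right)}{2}$ ($w{\left(x,q \right)} = - \frac{\left(x + 11\right) \left(q - 9\right)}{2} = - \frac{\left(11 + x\right) \left(-9 + q\right)}{2} = - \frac{\left(-9 + q\right) \left(11 + x\right)}{2}$)
$\frac{60838}{\left(-890 + \left(-3061 + 4437\right)\right) + f{\left(w{\left(14,-2 \right)} \right)}} = \frac{60838}{\left(-890 + \left(-3061 + 4437\right)\right) - \left(\frac{55}{2} + 11 + 63 - \left(-1\right) 14\right)} = \frac{60838}{\left(-890 + 1376\right) + \left(22 - \left(\frac{99}{2} + 11 + 63 + 14\right)\right)} = \frac{60838}{486 + \left(22 - \frac{275}{2}\right)} = \frac{60838}{486 - \frac{231}{2}} = \frac{60838}{\frac{741}{2}} = 60838 \cdot \frac{2}{741} = \frac{6404}{39}$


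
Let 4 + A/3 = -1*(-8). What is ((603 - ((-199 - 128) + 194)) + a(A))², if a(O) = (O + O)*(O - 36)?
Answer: 25600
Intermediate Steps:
A = 12 (A = -12 + 3*(-1*(-8)) = -12 + 3*8 = -12 + 24 = 12)
a(O) = 2*O*(-36 + O) (a(O) = (2*O)*(-36 + O) = 2*O*(-36 + O))
((603 - ((-199 - 128) + 194)) + a(A))² = ((603 - ((-199 - 128) + 194)) + 2*12*(-36 + 12))² = ((603 - (-327 + 194)) + 2*12*(-24))² = ((603 - 1*(-133)) - 576)² = ((603 + 133) - 576)² = (736 - 576)² = 160² = 25600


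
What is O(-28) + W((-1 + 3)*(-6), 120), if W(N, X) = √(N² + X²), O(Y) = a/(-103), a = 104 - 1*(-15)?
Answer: -119/103 + 12*√101 ≈ 119.44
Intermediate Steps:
a = 119 (a = 104 + 15 = 119)
O(Y) = -119/103 (O(Y) = 119/(-103) = 119*(-1/103) = -119/103)
O(-28) + W((-1 + 3)*(-6), 120) = -119/103 + √(((-1 + 3)*(-6))² + 120²) = -119/103 + √((2*(-6))² + 14400) = -119/103 + √((-12)² + 14400) = -119/103 + √(144 + 14400) = -119/103 + √14544 = -119/103 + 12*√101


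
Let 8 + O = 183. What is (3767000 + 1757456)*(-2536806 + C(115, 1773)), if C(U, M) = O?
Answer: -14013506347736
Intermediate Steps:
O = 175 (O = -8 + 183 = 175)
C(U, M) = 175
(3767000 + 1757456)*(-2536806 + C(115, 1773)) = (3767000 + 1757456)*(-2536806 + 175) = 5524456*(-2536631) = -14013506347736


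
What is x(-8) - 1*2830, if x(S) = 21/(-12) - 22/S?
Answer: -2829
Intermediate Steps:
x(S) = -7/4 - 22/S (x(S) = 21*(-1/12) - 22/S = -7/4 - 22/S)
x(-8) - 1*2830 = (-7/4 - 22/(-8)) - 1*2830 = (-7/4 - 22*(-⅛)) - 2830 = (-7/4 + 11/4) - 2830 = 1 - 2830 = -2829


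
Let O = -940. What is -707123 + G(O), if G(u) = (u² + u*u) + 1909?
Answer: 1061986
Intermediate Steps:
G(u) = 1909 + 2*u² (G(u) = (u² + u²) + 1909 = 2*u² + 1909 = 1909 + 2*u²)
-707123 + G(O) = -707123 + (1909 + 2*(-940)²) = -707123 + (1909 + 2*883600) = -707123 + (1909 + 1767200) = -707123 + 1769109 = 1061986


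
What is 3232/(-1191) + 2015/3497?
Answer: -684803/320379 ≈ -2.1375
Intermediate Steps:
3232/(-1191) + 2015/3497 = 3232*(-1/1191) + 2015*(1/3497) = -3232/1191 + 155/269 = -684803/320379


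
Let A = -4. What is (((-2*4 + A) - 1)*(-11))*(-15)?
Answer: -2145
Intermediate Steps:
(((-2*4 + A) - 1)*(-11))*(-15) = (((-2*4 - 4) - 1)*(-11))*(-15) = (((-8 - 4) - 1)*(-11))*(-15) = ((-12 - 1)*(-11))*(-15) = -13*(-11)*(-15) = 143*(-15) = -2145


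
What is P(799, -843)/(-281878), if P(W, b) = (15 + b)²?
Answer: -342792/140939 ≈ -2.4322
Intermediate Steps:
P(799, -843)/(-281878) = (15 - 843)²/(-281878) = (-828)²*(-1/281878) = 685584*(-1/281878) = -342792/140939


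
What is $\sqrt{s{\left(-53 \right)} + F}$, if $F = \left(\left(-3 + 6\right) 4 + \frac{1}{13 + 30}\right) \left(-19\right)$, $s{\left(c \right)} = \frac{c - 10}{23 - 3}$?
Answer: $\frac{i \sqrt{42821335}}{430} \approx 15.218 i$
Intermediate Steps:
$s{\left(c \right)} = - \frac{1}{2} + \frac{c}{20}$ ($s{\left(c \right)} = \frac{-10 + c}{20} = \left(-10 + c\right) \frac{1}{20} = - \frac{1}{2} + \frac{c}{20}$)
$F = - \frac{9823}{43}$ ($F = \left(3 \cdot 4 + \frac{1}{43}\right) \left(-19\right) = \left(12 + \frac{1}{43}\right) \left(-19\right) = \frac{517}{43} \left(-19\right) = - \frac{9823}{43} \approx -228.44$)
$\sqrt{s{\left(-53 \right)} + F} = \sqrt{\left(- \frac{1}{2} + \frac{1}{20} \left(-53\right)\right) - \frac{9823}{43}} = \sqrt{\left(- \frac{1}{2} - \frac{53}{20}\right) - \frac{9823}{43}} = \sqrt{- \frac{63}{20} - \frac{9823}{43}} = \sqrt{- \frac{199169}{860}} = \frac{i \sqrt{42821335}}{430}$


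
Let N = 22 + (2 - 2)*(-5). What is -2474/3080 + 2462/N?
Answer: 171103/1540 ≈ 111.11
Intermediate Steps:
N = 22 (N = 22 + 0*(-5) = 22 + 0 = 22)
-2474/3080 + 2462/N = -2474/3080 + 2462/22 = -2474*1/3080 + 2462*(1/22) = -1237/1540 + 1231/11 = 171103/1540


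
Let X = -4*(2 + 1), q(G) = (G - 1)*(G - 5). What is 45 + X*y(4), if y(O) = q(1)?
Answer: 45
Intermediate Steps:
q(G) = (-1 + G)*(-5 + G)
y(O) = 0 (y(O) = 5 + 1² - 6*1 = 5 + 1 - 6 = 0)
X = -12 (X = -4*3 = -12)
45 + X*y(4) = 45 - 12*0 = 45 + 0 = 45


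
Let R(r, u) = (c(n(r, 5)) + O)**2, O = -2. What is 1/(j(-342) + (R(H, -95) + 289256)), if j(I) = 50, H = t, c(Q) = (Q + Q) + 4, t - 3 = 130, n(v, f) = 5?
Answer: 1/289450 ≈ 3.4548e-6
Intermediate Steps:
t = 133 (t = 3 + 130 = 133)
c(Q) = 4 + 2*Q (c(Q) = 2*Q + 4 = 4 + 2*Q)
H = 133
R(r, u) = 144 (R(r, u) = ((4 + 2*5) - 2)**2 = ((4 + 10) - 2)**2 = (14 - 2)**2 = 12**2 = 144)
1/(j(-342) + (R(H, -95) + 289256)) = 1/(50 + (144 + 289256)) = 1/(50 + 289400) = 1/289450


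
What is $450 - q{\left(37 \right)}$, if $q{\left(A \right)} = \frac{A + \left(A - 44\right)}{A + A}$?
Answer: $\frac{16635}{37} \approx 449.59$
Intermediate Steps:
$q{\left(A \right)} = \frac{-44 + 2 A}{2 A}$ ($q{\left(A \right)} = \frac{A + \left(-44 + A\right)}{2 A} = \left(-44 + 2 A\right) \frac{1}{2 A} = \frac{-44 + 2 A}{2 A}$)
$450 - q{\left(37 \right)} = 450 - \frac{-22 + 37}{37} = 450 - \frac{1}{37} \cdot 15 = 450 - \frac{15}{37} = \frac{16635}{37}$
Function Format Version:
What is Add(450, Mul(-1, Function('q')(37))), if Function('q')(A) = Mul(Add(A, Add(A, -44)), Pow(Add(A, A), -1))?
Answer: Rational(16635, 37) ≈ 449.59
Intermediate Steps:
Function('q')(A) = Mul(Rational(1, 2), Pow(A, -1), Add(-44, Mul(2, A))) (Function('q')(A) = Mul(Add(A, Add(-44, A)), Pow(Mul(2, A), -1)) = Mul(Add(-44, Mul(2, A)), Mul(Rational(1, 2), Pow(A, -1))) = Mul(Rational(1, 2), Pow(A, -1), Add(-44, Mul(2, A))))
Add(450, Mul(-1, Function('q')(37))) = Add(450, Mul(-1, Mul(Pow(37, -1), Add(-22, 37)))) = Add(450, Mul(-1, Mul(Rational(1, 37), 15))) = Add(450, Mul(-1, Rational(15, 37))) = Add(450, Rational(-15, 37)) = Rational(16635, 37)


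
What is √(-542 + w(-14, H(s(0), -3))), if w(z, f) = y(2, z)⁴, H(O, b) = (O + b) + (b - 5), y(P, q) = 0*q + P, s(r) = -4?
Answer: I*√526 ≈ 22.935*I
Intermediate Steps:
y(P, q) = P (y(P, q) = 0 + P = P)
H(O, b) = -5 + O + 2*b (H(O, b) = (O + b) + (-5 + b) = -5 + O + 2*b)
w(z, f) = 16 (w(z, f) = 2⁴ = 16)
√(-542 + w(-14, H(s(0), -3))) = √(-542 + 16) = √(-526) = I*√526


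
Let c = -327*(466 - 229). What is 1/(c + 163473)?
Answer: 1/85974 ≈ 1.1631e-5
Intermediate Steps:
c = -77499 (c = -327*237 = -77499)
1/(c + 163473) = 1/(-77499 + 163473) = 1/85974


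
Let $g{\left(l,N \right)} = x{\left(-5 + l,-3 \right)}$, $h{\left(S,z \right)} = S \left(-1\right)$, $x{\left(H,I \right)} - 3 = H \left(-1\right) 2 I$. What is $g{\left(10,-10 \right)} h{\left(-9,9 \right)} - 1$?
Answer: $296$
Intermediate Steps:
$x{\left(H,I \right)} = 3 - 2 H I$ ($x{\left(H,I \right)} = 3 + H \left(-1\right) 2 I = 3 + - H 2 I = 3 + - 2 H I = 3 - 2 H I$)
$h{\left(S,z \right)} = - S$
$g{\left(l,N \right)} = -27 + 6 l$ ($g{\left(l,N \right)} = 3 - 2 \left(-5 + l\right) \left(-3\right) = 3 + \left(-30 + 6 l\right) = -27 + 6 l$)
$g{\left(10,-10 \right)} h{\left(-9,9 \right)} - 1 = \left(-27 + 6 \cdot 10\right) \left(\left(-1\right) \left(-9\right)\right) - 1 = \left(-27 + 60\right) 9 - 1 = 33 \cdot 9 - 1 = 297 - 1 = 296$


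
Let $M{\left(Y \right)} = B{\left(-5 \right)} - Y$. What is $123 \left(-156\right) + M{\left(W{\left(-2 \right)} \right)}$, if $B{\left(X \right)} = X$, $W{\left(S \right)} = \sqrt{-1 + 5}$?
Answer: $-19195$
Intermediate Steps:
$W{\left(S \right)} = 2$ ($W{\left(S \right)} = \sqrt{4} = 2$)
$M{\left(Y \right)} = -5 - Y$
$123 \left(-156\right) + M{\left(W{\left(-2 \right)} \right)} = 123 \left(-156\right) - 7 = -19188 - 7 = -19195$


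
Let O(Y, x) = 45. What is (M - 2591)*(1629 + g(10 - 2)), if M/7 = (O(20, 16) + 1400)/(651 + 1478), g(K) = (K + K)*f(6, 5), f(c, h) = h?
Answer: -9409965916/2129 ≈ -4.4199e+6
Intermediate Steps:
g(K) = 10*K (g(K) = (K + K)*5 = (2*K)*5 = 10*K)
M = 10115/2129 (M = 7*((45 + 1400)/(651 + 1478)) = 7*(1445/2129) = 10115/2129 ≈ 4.7511)
(M - 2591)*(1629 + g(10 - 2)) = (10115/2129 - 2591)*(1629 + 10*(10 - 2)) = -5506124*(1629 + 10*8)/2129 = -5506124*(1629 + 80)/2129 = -5506124/2129*1709 = -9409965916/2129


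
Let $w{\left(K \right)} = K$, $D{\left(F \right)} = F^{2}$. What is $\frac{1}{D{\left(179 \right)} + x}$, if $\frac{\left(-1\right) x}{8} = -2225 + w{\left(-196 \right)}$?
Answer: $\frac{1}{51409} \approx 1.9452 \cdot 10^{-5}$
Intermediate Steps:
$x = 19368$ ($x = - 8 \left(-2225 - 196\right) = \left(-8\right) \left(-2421\right) = 19368$)
$\frac{1}{D{\left(179 \right)} + x} = \frac{1}{179^{2} + 19368} = \frac{1}{32041 + 19368} = \frac{1}{51409}$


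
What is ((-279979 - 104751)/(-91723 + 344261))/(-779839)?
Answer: 192365/98469490691 ≈ 1.9536e-6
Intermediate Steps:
((-279979 - 104751)/(-91723 + 344261))/(-779839) = -384730/252538*(-1/779839) = -384730*1/252538*(-1/779839) = -192365/126269*(-1/779839) = 192365/98469490691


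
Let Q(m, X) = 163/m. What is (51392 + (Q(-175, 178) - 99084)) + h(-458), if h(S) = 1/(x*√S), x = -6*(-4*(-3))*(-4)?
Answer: -8346263/175 - I*√458/131904 ≈ -47693.0 - 0.00016225*I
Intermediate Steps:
x = 288 (x = -72*(-4) = -6*(-48) = 288)
h(S) = 1/(288*√S)
(51392 + (Q(-175, 178) - 99084)) + h(-458) = (51392 + (163/(-175) - 99084)) + 1/(288*√(-458)) = (51392 + (163*(-1/175) - 99084)) + (-I*√458/458)/288 = (51392 + (-163/175 - 99084)) - I*√458/131904 = (51392 - 17339863/175) - I*√458/131904 = -8346263/175 - I*√458/131904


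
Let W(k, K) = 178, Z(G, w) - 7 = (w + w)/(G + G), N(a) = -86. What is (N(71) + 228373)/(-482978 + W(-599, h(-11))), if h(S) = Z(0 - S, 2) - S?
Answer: -228287/482800 ≈ -0.47284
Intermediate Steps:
Z(G, w) = 7 + w/G (Z(G, w) = 7 + (w + w)/(G + G) = 7 + (2*w)/((2*G)) = 7 + (2*w)*(1/(2*G)) = 7 + w/G)
h(S) = 7 - S - 2/S (h(S) = (7 + 2/(0 - S)) - S = (7 + 2/((-S))) - S = (7 + 2*(-1/S)) - S = (7 - 2/S) - S = 7 - S - 2/S)
(N(71) + 228373)/(-482978 + W(-599, h(-11))) = (-86 + 228373)/(-482978 + 178) = 228287/(-482800) = 228287*(-1/482800) = -228287/482800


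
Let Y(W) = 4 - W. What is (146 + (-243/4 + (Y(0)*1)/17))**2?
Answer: 33790969/4624 ≈ 7307.7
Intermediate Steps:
(146 + (-243/4 + (Y(0)*1)/17))**2 = (146 + (-243/4 + ((4 - 1*0)*1)/17))**2 = (146 + (-243*1/4 + ((4 + 0)*1)*(1/17)))**2 = (146 + (-243/4 + (4*1)*(1/17)))**2 = (146 + (-243/4 + 4*(1/17)))**2 = (146 + (-243/4 + 4/17))**2 = (146 - 4115/68)**2 = (5813/68)**2 = 33790969/4624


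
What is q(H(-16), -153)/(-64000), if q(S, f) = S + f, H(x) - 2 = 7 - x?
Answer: 1/500 ≈ 0.0020000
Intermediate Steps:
H(x) = 9 - x (H(x) = 2 + (7 - x) = 9 - x)
q(H(-16), -153)/(-64000) = ((9 - 1*(-16)) - 153)/(-64000) = ((9 + 16) - 153)*(-1/64000) = (25 - 153)*(-1/64000) = -128*(-1/64000) = 1/500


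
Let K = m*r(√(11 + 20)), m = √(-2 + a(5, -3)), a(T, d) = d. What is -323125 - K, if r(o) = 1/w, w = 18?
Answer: -323125 - I*√5/18 ≈ -3.2313e+5 - 0.12423*I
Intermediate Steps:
m = I*√5 (m = √(-2 - 3) = √(-5) = I*√5 ≈ 2.2361*I)
r(o) = 1/18
K = I*√5/18 (K = (I*√5)*(1/18) = I*√5/18 ≈ 0.12423*I)
-323125 - K = -323125 - I*√5/18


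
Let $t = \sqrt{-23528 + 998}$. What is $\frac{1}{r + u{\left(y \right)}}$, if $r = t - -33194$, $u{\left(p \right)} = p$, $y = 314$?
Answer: $\frac{16754}{561404297} - \frac{i \sqrt{22530}}{1122808594} \approx 2.9843 \cdot 10^{-5} - 1.3368 \cdot 10^{-7} i$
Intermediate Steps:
$t = i \sqrt{22530}$ ($t = \sqrt{-22530} = i \sqrt{22530} \approx 150.1 i$)
$r = 33194 + i \sqrt{22530}$ ($r = i \sqrt{22530} - -33194 = i \sqrt{22530} + 33194 = 33194 + i \sqrt{22530} \approx 33194.0 + 150.1 i$)
$\frac{1}{r + u{\left(y \right)}} = \frac{1}{\left(33194 + i \sqrt{22530}\right) + 314} = \frac{1}{33508 + i \sqrt{22530}}$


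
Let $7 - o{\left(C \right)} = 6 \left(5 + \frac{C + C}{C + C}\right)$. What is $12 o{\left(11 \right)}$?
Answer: $-348$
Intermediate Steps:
$o{\left(C \right)} = -29$ ($o{\left(C \right)} = 7 - 6 \left(5 + \frac{C + C}{C + C}\right) = 7 - 6 \left(5 + \frac{2 C}{2 C}\right) = 7 - 6 \left(5 + 2 C \frac{1}{2 C}\right) = 7 - 6 \left(5 + 1\right) = 7 - 6 \cdot 6 = 7 - 36 = -29$)
$12 o{\left(11 \right)} = 12 \left(-29\right) = -348$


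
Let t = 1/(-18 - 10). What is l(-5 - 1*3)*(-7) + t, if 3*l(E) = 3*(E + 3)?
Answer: 979/28 ≈ 34.964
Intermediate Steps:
l(E) = 3 + E (l(E) = (3*(E + 3))/3 = (3*(3 + E))/3 = (9 + 3*E)/3 = 3 + E)
t = -1/28 (t = 1/(-28) = -1/28 ≈ -0.035714)
l(-5 - 1*3)*(-7) + t = (3 + (-5 - 1*3))*(-7) - 1/28 = (3 + (-5 - 3))*(-7) - 1/28 = (3 - 8)*(-7) - 1/28 = -5*(-7) - 1/28 = 35 - 1/28 = 979/28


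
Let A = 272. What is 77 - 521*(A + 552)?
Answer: -429227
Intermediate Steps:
77 - 521*(A + 552) = 77 - 521*(272 + 552) = 77 - 521*824 = 77 - 429304 = -429227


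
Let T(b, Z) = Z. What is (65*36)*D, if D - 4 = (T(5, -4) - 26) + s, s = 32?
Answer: 14040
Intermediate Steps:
D = 6 (D = 4 + ((-4 - 26) + 32) = 4 + (-30 + 32) = 4 + 2 = 6)
(65*36)*D = (65*36)*6 = 2340*6 = 14040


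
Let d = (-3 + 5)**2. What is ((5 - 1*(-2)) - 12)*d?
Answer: -20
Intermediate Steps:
d = 4 (d = 2**2 = 4)
((5 - 1*(-2)) - 12)*d = ((5 - 1*(-2)) - 12)*4 = ((5 + 2) - 12)*4 = (7 - 12)*4 = -5*4 = -20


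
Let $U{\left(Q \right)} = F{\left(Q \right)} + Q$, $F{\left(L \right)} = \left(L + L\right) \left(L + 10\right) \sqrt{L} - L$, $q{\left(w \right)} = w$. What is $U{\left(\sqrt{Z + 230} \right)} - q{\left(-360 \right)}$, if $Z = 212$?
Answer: $360 + 20 \cdot 442^{\frac{3}{4}} + 884 \sqrt[4]{442} \approx 6341.2$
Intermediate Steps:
$F{\left(L \right)} = - L + 2 L^{\frac{3}{2}} \left(10 + L\right)$ ($F{\left(L \right)} = 2 L \left(10 + L\right) \sqrt{L} - L = 2 L^{\frac{3}{2}} \left(10 + L\right) - L = - L + 2 L^{\frac{3}{2}} \left(10 + L\right)$)
$U{\left(Q \right)} = 2 Q^{\frac{5}{2}} + 20 Q^{\frac{3}{2}}$ ($U{\left(Q \right)} = \left(- Q + 2 Q^{\frac{5}{2}} + 20 Q^{\frac{3}{2}}\right) + Q = 2 Q^{\frac{5}{2}} + 20 Q^{\frac{3}{2}}$)
$U{\left(\sqrt{Z + 230} \right)} - q{\left(-360 \right)} = 2 \left(\sqrt{212 + 230}\right)^{\frac{3}{2}} \left(10 + \sqrt{212 + 230}\right) - -360 = 2 \left(\sqrt{442}\right)^{\frac{3}{2}} \left(10 + \sqrt{442}\right) + 360 = 2 \cdot 442^{\frac{3}{4}} \left(10 + \sqrt{442}\right) + 360 = 360 + 2 \cdot 442^{\frac{3}{4}} \left(10 + \sqrt{442}\right)$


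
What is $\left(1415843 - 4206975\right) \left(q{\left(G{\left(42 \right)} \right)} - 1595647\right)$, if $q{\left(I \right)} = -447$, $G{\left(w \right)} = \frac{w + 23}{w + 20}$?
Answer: $4454909038408$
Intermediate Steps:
$G{\left(w \right)} = \frac{23 + w}{20 + w}$
$\left(1415843 - 4206975\right) \left(q{\left(G{\left(42 \right)} \right)} - 1595647\right) = \left(1415843 - 4206975\right) \left(-447 - 1595647\right) = \left(-2791132\right) \left(-1596094\right) = 4454909038408$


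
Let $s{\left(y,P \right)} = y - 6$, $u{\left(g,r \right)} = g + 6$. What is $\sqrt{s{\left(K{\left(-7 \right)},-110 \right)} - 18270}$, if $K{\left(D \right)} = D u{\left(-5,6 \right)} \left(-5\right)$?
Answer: $i \sqrt{18241} \approx 135.06 i$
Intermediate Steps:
$u{\left(g,r \right)} = 6 + g$
$K{\left(D \right)} = - 5 D$ ($K{\left(D \right)} = D \left(6 - 5\right) \left(-5\right) = D 1 \left(-5\right) = D \left(-5\right) = - 5 D$)
$s{\left(y,P \right)} = -6 + y$ ($s{\left(y,P \right)} = y - 6 = -6 + y$)
$\sqrt{s{\left(K{\left(-7 \right)},-110 \right)} - 18270} = \sqrt{\left(-6 - -35\right) - 18270} = \sqrt{\left(-6 + 35\right) - 18270} = \sqrt{29 - 18270} = \sqrt{-18241} = i \sqrt{18241}$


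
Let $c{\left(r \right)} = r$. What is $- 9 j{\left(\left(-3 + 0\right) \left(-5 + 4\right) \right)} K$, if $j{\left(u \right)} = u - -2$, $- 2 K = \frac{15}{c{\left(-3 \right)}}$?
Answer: $- \frac{225}{2} \approx -112.5$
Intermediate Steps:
$K = \frac{5}{2}$ ($K = - \frac{15 \frac{1}{-3}}{2} = - \frac{15 \left(- \frac{1}{3}\right)}{2} = \left(- \frac{1}{2}\right) \left(-5\right) = \frac{5}{2} \approx 2.5$)
$j{\left(u \right)} = 2 + u$ ($j{\left(u \right)} = u + 2 = 2 + u$)
$- 9 j{\left(\left(-3 + 0\right) \left(-5 + 4\right) \right)} K = - 9 \left(2 + \left(-3 + 0\right) \left(-5 + 4\right)\right) \frac{5}{2} = - 9 \left(2 - -3\right) \frac{5}{2} = - 9 \left(2 + 3\right) \frac{5}{2} = \left(-9\right) 5 \cdot \frac{5}{2} = \left(-45\right) \frac{5}{2} = - \frac{225}{2}$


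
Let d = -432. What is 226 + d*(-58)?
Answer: 25282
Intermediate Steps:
226 + d*(-58) = 226 - 432*(-58) = 226 + 25056 = 25282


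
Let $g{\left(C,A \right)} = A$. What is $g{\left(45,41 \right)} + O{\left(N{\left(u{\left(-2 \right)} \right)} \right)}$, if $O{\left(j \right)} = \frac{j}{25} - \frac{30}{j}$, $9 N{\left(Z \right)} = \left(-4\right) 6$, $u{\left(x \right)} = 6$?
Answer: $\frac{15643}{300} \approx 52.143$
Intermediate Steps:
$N{\left(Z \right)} = - \frac{8}{3}$ ($N{\left(Z \right)} = \frac{\left(-4\right) 6}{9} = \frac{1}{9} \left(-24\right) = - \frac{8}{3}$)
$O{\left(j \right)} = - \frac{30}{j} + \frac{j}{25}$ ($O{\left(j \right)} = j \frac{1}{25} - \frac{30}{j} = \frac{j}{25} - \frac{30}{j} = - \frac{30}{j} + \frac{j}{25}$)
$g{\left(45,41 \right)} + O{\left(N{\left(u{\left(-2 \right)} \right)} \right)} = 41 + \left(- \frac{30}{- \frac{8}{3}} + \frac{1}{25} \left(- \frac{8}{3}\right)\right) = 41 - - \frac{3343}{300} = 41 + \left(\frac{45}{4} - \frac{8}{75}\right) = 41 + \frac{3343}{300} = \frac{15643}{300}$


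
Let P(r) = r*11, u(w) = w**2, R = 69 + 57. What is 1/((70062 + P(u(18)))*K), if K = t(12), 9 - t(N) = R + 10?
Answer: -1/9350502 ≈ -1.0695e-7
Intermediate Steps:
R = 126
t(N) = -127 (t(N) = 9 - (126 + 10) = 9 - 1*136 = 9 - 136 = -127)
P(r) = 11*r
K = -127
1/((70062 + P(u(18)))*K) = 1/((70062 + 11*18**2)*(-127)) = -1/127/(70062 + 11*324) = -1/127/(70062 + 3564) = -1/127/73626 = (1/73626)*(-1/127) = -1/9350502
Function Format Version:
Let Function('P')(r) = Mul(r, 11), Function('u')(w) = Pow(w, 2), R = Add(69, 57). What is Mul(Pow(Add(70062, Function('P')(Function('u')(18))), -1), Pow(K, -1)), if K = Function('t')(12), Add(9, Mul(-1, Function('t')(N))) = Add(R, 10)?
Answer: Rational(-1, 9350502) ≈ -1.0695e-7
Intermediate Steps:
R = 126
Function('t')(N) = -127 (Function('t')(N) = Add(9, Mul(-1, Add(126, 10))) = Add(9, Mul(-1, 136)) = Add(9, -136) = -127)
Function('P')(r) = Mul(11, r)
K = -127
Mul(Pow(Add(70062, Function('P')(Function('u')(18))), -1), Pow(K, -1)) = Mul(Pow(Add(70062, Mul(11, Pow(18, 2))), -1), Pow(-127, -1)) = Mul(Pow(Add(70062, Mul(11, 324)), -1), Rational(-1, 127)) = Mul(Pow(Add(70062, 3564), -1), Rational(-1, 127)) = Mul(Pow(73626, -1), Rational(-1, 127)) = Mul(Rational(1, 73626), Rational(-1, 127)) = Rational(-1, 9350502)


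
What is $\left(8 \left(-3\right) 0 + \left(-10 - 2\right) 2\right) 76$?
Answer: $-1824$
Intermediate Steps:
$\left(8 \left(-3\right) 0 + \left(-10 - 2\right) 2\right) 76 = \left(\left(-24\right) 0 - 24\right) 76 = \left(0 - 24\right) 76 = \left(-24\right) 76 = -1824$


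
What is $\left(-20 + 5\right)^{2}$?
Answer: $225$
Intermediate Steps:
$\left(-20 + 5\right)^{2} = \left(-15\right)^{2} = 225$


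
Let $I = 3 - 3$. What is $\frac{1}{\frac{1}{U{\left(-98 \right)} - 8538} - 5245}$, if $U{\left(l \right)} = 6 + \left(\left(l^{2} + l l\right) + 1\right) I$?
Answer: $- \frac{8532}{44750341} \approx -0.00019066$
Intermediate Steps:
$I = 0$ ($I = 3 - 3 = 0$)
$U{\left(l \right)} = 6$ ($U{\left(l \right)} = 6 + \left(\left(l^{2} + l l\right) + 1\right) 0 = 6 + \left(\left(l^{2} + l^{2}\right) + 1\right) 0 = 6 + \left(2 l^{2} + 1\right) 0 = 6 + \left(1 + 2 l^{2}\right) 0 = 6 + 0 = 6$)
$\frac{1}{\frac{1}{U{\left(-98 \right)} - 8538} - 5245} = \frac{1}{\frac{1}{6 - 8538} - 5245} = \frac{1}{\frac{1}{-8532} - 5245} = \frac{1}{- \frac{1}{8532} - 5245} = \frac{1}{- \frac{44750341}{8532}} = - \frac{8532}{44750341}$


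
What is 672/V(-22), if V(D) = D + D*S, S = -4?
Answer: 112/11 ≈ 10.182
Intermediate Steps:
V(D) = -3*D (V(D) = D + D*(-4) = D - 4*D = -3*D)
672/V(-22) = 672/((-3*(-22))) = 672/66 = 672*(1/66) = 112/11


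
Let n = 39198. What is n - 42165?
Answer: -2967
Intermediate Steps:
n - 42165 = 39198 - 42165 = -2967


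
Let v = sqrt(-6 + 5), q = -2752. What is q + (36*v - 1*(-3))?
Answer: -2749 + 36*I ≈ -2749.0 + 36.0*I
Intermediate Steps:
v = I (v = sqrt(-1) = I ≈ 1.0*I)
q + (36*v - 1*(-3)) = -2752 + (36*I - 1*(-3)) = -2752 + (36*I + 3) = -2752 + (3 + 36*I) = -2749 + 36*I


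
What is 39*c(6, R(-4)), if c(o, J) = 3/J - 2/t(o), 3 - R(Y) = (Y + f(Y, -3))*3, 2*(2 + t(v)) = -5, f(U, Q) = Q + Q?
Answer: 689/33 ≈ 20.879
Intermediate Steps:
f(U, Q) = 2*Q
t(v) = -9/2 (t(v) = -2 + (½)*(-5) = -2 - 5/2 = -9/2)
R(Y) = 21 - 3*Y (R(Y) = 3 - (Y + 2*(-3))*3 = 3 - (Y - 6)*3 = 3 - (-6 + Y)*3 = 3 - (-18 + 3*Y) = 3 + (18 - 3*Y) = 21 - 3*Y)
c(o, J) = 4/9 + 3/J (c(o, J) = 3/J - 2/(-9/2) = 3/J - 2*(-2/9) = 3/J + 4/9 = 4/9 + 3/J)
39*c(6, R(-4)) = 39*(4/9 + 3/(21 - 3*(-4))) = 39*(4/9 + 3/(21 + 12)) = 39*(4/9 + 3/33) = 39*(4/9 + 3*(1/33)) = 39*(4/9 + 1/11) = 39*(53/99) = 689/33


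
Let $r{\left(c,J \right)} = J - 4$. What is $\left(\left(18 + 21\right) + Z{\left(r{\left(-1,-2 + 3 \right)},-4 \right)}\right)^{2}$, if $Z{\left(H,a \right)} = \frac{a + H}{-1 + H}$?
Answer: $\frac{26569}{16} \approx 1660.6$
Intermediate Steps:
$r{\left(c,J \right)} = -4 + J$ ($r{\left(c,J \right)} = J - 4 = -4 + J$)
$Z{\left(H,a \right)} = \frac{H + a}{-1 + H}$
$\left(\left(18 + 21\right) + Z{\left(r{\left(-1,-2 + 3 \right)},-4 \right)}\right)^{2} = \left(\left(18 + 21\right) + \frac{\left(-4 + \left(-2 + 3\right)\right) - 4}{-1 + \left(-4 + \left(-2 + 3\right)\right)}\right)^{2} = \left(39 + \frac{\left(-4 + 1\right) - 4}{-1 + \left(-4 + 1\right)}\right)^{2} = \left(39 + \frac{-3 - 4}{-1 - 3}\right)^{2} = \left(39 + \frac{1}{-4} \left(-7\right)\right)^{2} = \left(39 - - \frac{7}{4}\right)^{2} = \left(39 + \frac{7}{4}\right)^{2} = \left(\frac{163}{4}\right)^{2} = \frac{26569}{16}$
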